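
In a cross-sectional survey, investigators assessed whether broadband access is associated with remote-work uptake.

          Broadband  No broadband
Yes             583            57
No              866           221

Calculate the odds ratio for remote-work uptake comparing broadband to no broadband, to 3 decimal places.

2.610

Reading the table with exposure as columns: a = 583 (Broadband, case), b = 866 (Broadband, non-case), c = 57 (No broadband, case), d = 221.
OR = (a·d)/(b·c) = (583 × 221) / (866 × 57) = 128843 / 49362 = 2.61017
The odds of remote-work uptake are about 2.61 times as high in the broadband group.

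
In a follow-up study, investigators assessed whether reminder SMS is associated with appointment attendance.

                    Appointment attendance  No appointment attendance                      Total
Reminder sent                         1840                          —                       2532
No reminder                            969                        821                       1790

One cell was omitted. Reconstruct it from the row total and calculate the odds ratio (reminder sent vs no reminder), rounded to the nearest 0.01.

2.25

The missing cell is in the exposed row: 2532 − 1840 = 692.
So a = 1840, b = 692, c = 969, d = 821.
OR = (a·d)/(b·c) = (1840 × 821) / (692 × 969) = 1510640 / 670548 = 2.25284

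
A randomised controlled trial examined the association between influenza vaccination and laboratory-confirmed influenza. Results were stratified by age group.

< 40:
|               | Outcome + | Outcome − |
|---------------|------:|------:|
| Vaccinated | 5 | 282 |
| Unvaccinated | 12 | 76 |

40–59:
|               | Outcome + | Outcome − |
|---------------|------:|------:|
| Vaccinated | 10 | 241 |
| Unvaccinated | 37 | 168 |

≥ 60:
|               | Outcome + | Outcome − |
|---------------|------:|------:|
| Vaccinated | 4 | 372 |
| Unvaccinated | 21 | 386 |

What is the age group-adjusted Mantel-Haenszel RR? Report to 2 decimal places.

RR_MH = Σ(aᵢ·n₀ᵢ/nᵢ) / Σ(cᵢ·n₁ᵢ/nᵢ), with n₁ᵢ = aᵢ+bᵢ (exposed), n₀ᵢ = cᵢ+dᵢ (unexposed), nᵢ = n₁ᵢ+n₀ᵢ.
Stratum 1 (< 40): n₁ = 287, n₀ = 88, n = 375; a·n₀/n = 5·88/375 = 1.1733; c·n₁/n = 12·287/375 = 9.1840
Stratum 2 (40–59): n₁ = 251, n₀ = 205, n = 456; a·n₀/n = 10·205/456 = 4.4956; c·n₁/n = 37·251/456 = 20.3662
Stratum 3 (≥ 60): n₁ = 376, n₀ = 407, n = 783; a·n₀/n = 4·407/783 = 2.0792; c·n₁/n = 21·376/783 = 10.0843
RR_MH = (1.1733 + 4.4956 + 2.0792) / (9.1840 + 20.3662 + 10.0843) = 7.7481 / 39.6345 = 0.19549

0.20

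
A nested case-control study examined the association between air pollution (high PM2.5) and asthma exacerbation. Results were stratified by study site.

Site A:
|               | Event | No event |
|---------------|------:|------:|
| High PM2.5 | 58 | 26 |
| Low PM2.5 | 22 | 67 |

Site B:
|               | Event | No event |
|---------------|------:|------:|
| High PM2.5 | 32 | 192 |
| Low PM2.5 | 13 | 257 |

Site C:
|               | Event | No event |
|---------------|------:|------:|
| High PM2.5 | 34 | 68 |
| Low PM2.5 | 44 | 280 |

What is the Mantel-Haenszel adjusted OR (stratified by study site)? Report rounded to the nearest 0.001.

3.995

OR_MH = Σ(aᵢdᵢ/nᵢ) / Σ(bᵢcᵢ/nᵢ), where nᵢ is the stratum total.
Stratum 1 (Site A): n = 173; a·d/n = 58·67/173 = 22.4624; b·c/n = 26·22/173 = 3.3064
Stratum 2 (Site B): n = 494; a·d/n = 32·257/494 = 16.6478; b·c/n = 192·13/494 = 5.0526
Stratum 3 (Site C): n = 426; a·d/n = 34·280/426 = 22.3474; b·c/n = 68·44/426 = 7.0235
OR_MH = (22.4624 + 16.6478 + 22.3474) / (3.3064 + 5.0526 + 7.0235) = 61.4576 / 15.3825 = 3.99530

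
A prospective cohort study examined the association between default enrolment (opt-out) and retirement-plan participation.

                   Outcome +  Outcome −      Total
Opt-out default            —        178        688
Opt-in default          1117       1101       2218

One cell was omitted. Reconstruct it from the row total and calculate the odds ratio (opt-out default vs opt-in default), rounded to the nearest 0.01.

The missing cell is in the exposed row: 688 − 178 = 510.
So a = 510, b = 178, c = 1117, d = 1101.
OR = (a·d)/(b·c) = (510 × 1101) / (178 × 1117) = 561510 / 198826 = 2.82413

2.82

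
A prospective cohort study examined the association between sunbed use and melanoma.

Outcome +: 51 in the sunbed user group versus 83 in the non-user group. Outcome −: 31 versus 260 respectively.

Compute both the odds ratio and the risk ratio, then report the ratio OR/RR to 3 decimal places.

From the description: a = 51, b = 31, c = 83, d = 260.
OR = (51·260)/(31·83) = 13260/2573 = 5.15352
Risk in exposed = 51/82 = 0.62195; risk in unexposed = 83/343 = 0.24198; RR = 2.57023
OR/RR = 5.15352 / 2.57023 = 2.00508
The outcome is not rare, so the OR lies further from 1 than the RR.

2.005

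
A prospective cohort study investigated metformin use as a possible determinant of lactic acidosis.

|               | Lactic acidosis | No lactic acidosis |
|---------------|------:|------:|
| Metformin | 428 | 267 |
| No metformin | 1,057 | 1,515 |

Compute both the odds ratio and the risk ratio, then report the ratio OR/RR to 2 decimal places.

Cells: a = 428, b = 267, c = 1057, d = 1515.
OR = (428·1515)/(267·1057) = 648420/282219 = 2.29758
Risk in exposed = 428/695 = 0.61583; risk in unexposed = 1057/2572 = 0.41096; RR = 1.49849
OR/RR = 2.29758 / 1.49849 = 1.53326
The outcome is not rare, so the OR lies further from 1 than the RR.

1.53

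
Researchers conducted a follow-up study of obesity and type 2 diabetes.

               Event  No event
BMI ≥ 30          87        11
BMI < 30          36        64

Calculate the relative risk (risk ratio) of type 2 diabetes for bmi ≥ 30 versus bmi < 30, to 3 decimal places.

Cells: a = 87, b = 11, c = 36, d = 64.
Risk in exposed = 87/98 = 0.88776; risk in unexposed = 36/100 = 0.36000.
RR = 0.88776 / 0.36000 = 2.46599
The risk among the exposed is 2.47 times that among the unexposed.

2.466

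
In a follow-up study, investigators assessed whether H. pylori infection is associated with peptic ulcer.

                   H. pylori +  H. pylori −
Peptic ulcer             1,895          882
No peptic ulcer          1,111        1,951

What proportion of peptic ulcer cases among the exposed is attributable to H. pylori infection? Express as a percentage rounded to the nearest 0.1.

50.6

Reading the table with exposure as columns: a = 1895 (H. pylori +, case), b = 1111 (H. pylori +, non-case), c = 882 (H. pylori −, case), d = 1951.
Risk in exposed = 1895/3006 = 0.63041; risk in unexposed = 882/2833 = 0.31133.
RR = 0.63041/0.31133 = 2.02488
AR% = (RR − 1)/RR × 100 = (2.02488 − 1)/2.02488 × 100 = 50.6142%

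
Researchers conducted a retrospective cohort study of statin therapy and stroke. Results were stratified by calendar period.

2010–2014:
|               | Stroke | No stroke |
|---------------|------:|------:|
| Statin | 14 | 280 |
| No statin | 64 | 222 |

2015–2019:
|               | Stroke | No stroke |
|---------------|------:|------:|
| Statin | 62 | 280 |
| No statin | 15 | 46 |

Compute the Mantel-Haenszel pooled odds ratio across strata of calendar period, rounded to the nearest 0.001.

OR_MH = Σ(aᵢdᵢ/nᵢ) / Σ(bᵢcᵢ/nᵢ), where nᵢ is the stratum total.
Stratum 1 (2010–2014): n = 580; a·d/n = 14·222/580 = 5.3586; b·c/n = 280·64/580 = 30.8966
Stratum 2 (2015–2019): n = 403; a·d/n = 62·46/403 = 7.0769; b·c/n = 280·15/403 = 10.4218
OR_MH = (5.3586 + 7.0769) / (30.8966 + 10.4218) = 12.4355 / 41.3184 = 0.30097

0.301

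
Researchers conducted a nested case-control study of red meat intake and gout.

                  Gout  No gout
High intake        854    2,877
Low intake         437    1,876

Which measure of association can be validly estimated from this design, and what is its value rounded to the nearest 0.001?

Cells: a = 854, b = 2877, c = 437, d = 1876.
This is a nested case-control study: participants were sampled on outcome status, so risks in the source population cannot be estimated directly — relative risk is not valid here. The odds ratio is the appropriate measure.
OR = (a·d)/(b·c) = (854 × 1876) / (2877 × 437) = 1602104 / 1257249 = 1.27429

1.274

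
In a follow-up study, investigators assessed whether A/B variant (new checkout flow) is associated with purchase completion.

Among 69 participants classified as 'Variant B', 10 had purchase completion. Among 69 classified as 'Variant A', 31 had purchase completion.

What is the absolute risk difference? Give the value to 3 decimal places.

From the description: a = 10, b = 59, c = 31, d = 38.
Risk in exposed = 10/69 = 0.144928; risk in unexposed = 31/69 = 0.449275.
Risk difference = 0.144928 − 0.449275 = -0.304348

-0.304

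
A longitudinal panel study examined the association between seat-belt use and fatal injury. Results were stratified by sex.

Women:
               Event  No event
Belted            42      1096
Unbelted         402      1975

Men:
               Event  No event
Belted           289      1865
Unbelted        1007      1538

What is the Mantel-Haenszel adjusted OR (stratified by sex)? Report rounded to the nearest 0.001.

OR_MH = Σ(aᵢdᵢ/nᵢ) / Σ(bᵢcᵢ/nᵢ), where nᵢ is the stratum total.
Stratum 1 (Women): n = 3515; a·d/n = 42·1975/3515 = 23.5989; b·c/n = 1096·402/3515 = 125.3462
Stratum 2 (Men): n = 4699; a·d/n = 289·1538/4699 = 94.5908; b·c/n = 1865·1007/4699 = 399.6712
OR_MH = (23.5989 + 94.5908) / (125.3462 + 399.6712) = 118.1896 / 525.0174 = 0.22512

0.225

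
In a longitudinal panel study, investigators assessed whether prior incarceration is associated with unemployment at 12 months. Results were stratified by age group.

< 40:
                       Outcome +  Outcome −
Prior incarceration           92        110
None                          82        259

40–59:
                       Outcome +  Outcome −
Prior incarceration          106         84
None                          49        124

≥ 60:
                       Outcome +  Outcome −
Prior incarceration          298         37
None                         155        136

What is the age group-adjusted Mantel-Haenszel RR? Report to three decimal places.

RR_MH = Σ(aᵢ·n₀ᵢ/nᵢ) / Σ(cᵢ·n₁ᵢ/nᵢ), with n₁ᵢ = aᵢ+bᵢ (exposed), n₀ᵢ = cᵢ+dᵢ (unexposed), nᵢ = n₁ᵢ+n₀ᵢ.
Stratum 1 (< 40): n₁ = 202, n₀ = 341, n = 543; a·n₀/n = 92·341/543 = 57.7753; c·n₁/n = 82·202/543 = 30.5046
Stratum 2 (40–59): n₁ = 190, n₀ = 173, n = 363; a·n₀/n = 106·173/363 = 50.5179; c·n₁/n = 49·190/363 = 25.6474
Stratum 3 (≥ 60): n₁ = 335, n₀ = 291, n = 626; a·n₀/n = 298·291/626 = 138.5272; c·n₁/n = 155·335/626 = 82.9473
RR_MH = (57.7753 + 50.5179 + 138.5272) / (30.5046 + 25.6474 + 82.9473) = 246.8204 / 139.0993 = 1.77442

1.774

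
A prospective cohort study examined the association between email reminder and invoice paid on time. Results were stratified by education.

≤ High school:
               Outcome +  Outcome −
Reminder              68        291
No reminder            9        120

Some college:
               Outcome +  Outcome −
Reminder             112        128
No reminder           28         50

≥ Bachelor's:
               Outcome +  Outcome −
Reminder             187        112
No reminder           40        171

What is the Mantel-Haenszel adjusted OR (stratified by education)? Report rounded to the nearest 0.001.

OR_MH = Σ(aᵢdᵢ/nᵢ) / Σ(bᵢcᵢ/nᵢ), where nᵢ is the stratum total.
Stratum 1 (≤ High school): n = 488; a·d/n = 68·120/488 = 16.7213; b·c/n = 291·9/488 = 5.3668
Stratum 2 (Some college): n = 318; a·d/n = 112·50/318 = 17.6101; b·c/n = 128·28/318 = 11.2704
Stratum 3 (≥ Bachelor's): n = 510; a·d/n = 187·171/510 = 62.7000; b·c/n = 112·40/510 = 8.7843
OR_MH = (16.7213 + 17.6101 + 62.7000) / (5.3668 + 11.2704 + 8.7843) = 97.0314 / 25.4216 = 3.81689

3.817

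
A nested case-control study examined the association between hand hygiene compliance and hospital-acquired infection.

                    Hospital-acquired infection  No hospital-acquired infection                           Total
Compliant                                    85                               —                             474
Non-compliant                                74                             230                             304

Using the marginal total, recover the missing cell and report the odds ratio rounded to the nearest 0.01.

The missing cell is in the exposed row: 474 − 85 = 389.
So a = 85, b = 389, c = 74, d = 230.
OR = (a·d)/(b·c) = (85 × 230) / (389 × 74) = 19550 / 28786 = 0.67915

0.68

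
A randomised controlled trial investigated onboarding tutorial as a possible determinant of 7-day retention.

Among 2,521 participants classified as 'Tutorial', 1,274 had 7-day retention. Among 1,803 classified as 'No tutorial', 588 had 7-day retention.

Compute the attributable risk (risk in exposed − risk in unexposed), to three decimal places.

From the description: a = 1274, b = 1247, c = 588, d = 1215.
Risk in exposed = 1274/2521 = 0.505355; risk in unexposed = 588/1803 = 0.326123.
Risk difference = 0.505355 − 0.326123 = 0.179232

0.179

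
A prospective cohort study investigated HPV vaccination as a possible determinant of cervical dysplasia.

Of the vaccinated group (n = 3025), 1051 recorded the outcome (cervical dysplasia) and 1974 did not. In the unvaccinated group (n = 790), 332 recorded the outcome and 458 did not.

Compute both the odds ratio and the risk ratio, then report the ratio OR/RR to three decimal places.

0.888

From the description: a = 1051, b = 1974, c = 332, d = 458.
OR = (1051·458)/(1974·332) = 481358/655368 = 0.73449
Risk in exposed = 1051/3025 = 0.34744; risk in unexposed = 332/790 = 0.42025; RR = 0.82674
OR/RR = 0.73449 / 0.82674 = 0.88842
The outcome is not rare, so the OR lies further from 1 than the RR.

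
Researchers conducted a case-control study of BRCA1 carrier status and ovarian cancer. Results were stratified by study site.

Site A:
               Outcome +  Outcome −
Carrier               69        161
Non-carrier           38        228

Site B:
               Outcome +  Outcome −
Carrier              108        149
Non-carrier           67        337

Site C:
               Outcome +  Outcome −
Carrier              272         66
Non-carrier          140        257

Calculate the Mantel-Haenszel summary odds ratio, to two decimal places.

OR_MH = Σ(aᵢdᵢ/nᵢ) / Σ(bᵢcᵢ/nᵢ), where nᵢ is the stratum total.
Stratum 1 (Site A): n = 496; a·d/n = 69·228/496 = 31.7177; b·c/n = 161·38/496 = 12.3347
Stratum 2 (Site B): n = 661; a·d/n = 108·337/661 = 55.0620; b·c/n = 149·67/661 = 15.1029
Stratum 3 (Site C): n = 735; a·d/n = 272·257/735 = 95.1075; b·c/n = 66·140/735 = 12.5714
OR_MH = (31.7177 + 55.0620 + 95.1075) / (12.3347 + 15.1029 + 12.5714) = 181.8873 / 40.0090 = 4.54616

4.55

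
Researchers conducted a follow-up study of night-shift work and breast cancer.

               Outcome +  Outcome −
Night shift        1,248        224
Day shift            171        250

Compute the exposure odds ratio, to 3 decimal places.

8.145

Cells: a = 1248, b = 224, c = 171, d = 250.
OR = (a·d)/(b·c) = (1248 × 250) / (224 × 171) = 312000 / 38304 = 8.14536
The odds of breast cancer are about 8.15 times as high in the night shift group.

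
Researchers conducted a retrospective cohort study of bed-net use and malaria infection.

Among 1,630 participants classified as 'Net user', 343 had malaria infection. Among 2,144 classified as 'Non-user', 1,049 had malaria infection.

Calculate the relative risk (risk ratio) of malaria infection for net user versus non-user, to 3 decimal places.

0.430

From the description: a = 343, b = 1287, c = 1049, d = 1095.
Risk in exposed = 343/1630 = 0.21043; risk in unexposed = 1049/2144 = 0.48927.
RR = 0.21043 / 0.48927 = 0.43009
The risk is 57% lower among the exposed than among the unexposed.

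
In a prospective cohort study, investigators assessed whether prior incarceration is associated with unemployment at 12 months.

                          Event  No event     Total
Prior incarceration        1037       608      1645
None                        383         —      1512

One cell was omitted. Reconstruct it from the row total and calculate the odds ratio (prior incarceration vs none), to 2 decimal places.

The missing cell is in the unexposed row: 1512 − 383 = 1129.
So a = 1037, b = 608, c = 383, d = 1129.
OR = (a·d)/(b·c) = (1037 × 1129) / (608 × 383) = 1170773 / 232864 = 5.02771

5.03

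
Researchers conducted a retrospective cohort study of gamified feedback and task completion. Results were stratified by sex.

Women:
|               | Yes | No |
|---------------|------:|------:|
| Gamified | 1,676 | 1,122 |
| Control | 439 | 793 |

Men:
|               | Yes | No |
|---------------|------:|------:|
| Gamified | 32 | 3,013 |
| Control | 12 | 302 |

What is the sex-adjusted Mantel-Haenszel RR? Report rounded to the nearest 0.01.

1.63

RR_MH = Σ(aᵢ·n₀ᵢ/nᵢ) / Σ(cᵢ·n₁ᵢ/nᵢ), with n₁ᵢ = aᵢ+bᵢ (exposed), n₀ᵢ = cᵢ+dᵢ (unexposed), nᵢ = n₁ᵢ+n₀ᵢ.
Stratum 1 (Women): n₁ = 2798, n₀ = 1232, n = 4030; a·n₀/n = 1676·1232/4030 = 512.3653; c·n₁/n = 439·2798/4030 = 304.7945
Stratum 2 (Men): n₁ = 3045, n₀ = 314, n = 3359; a·n₀/n = 32·314/3359 = 2.9914; c·n₁/n = 12·3045/3359 = 10.8782
RR_MH = (512.3653 + 2.9914) / (304.7945 + 10.8782) = 515.3566 / 315.6728 = 1.63257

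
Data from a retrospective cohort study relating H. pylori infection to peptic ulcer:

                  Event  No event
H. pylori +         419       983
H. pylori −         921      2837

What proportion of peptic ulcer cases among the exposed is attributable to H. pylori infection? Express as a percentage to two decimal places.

18.00

Cells: a = 419, b = 983, c = 921, d = 2837.
Risk in exposed = 419/1402 = 0.29886; risk in unexposed = 921/3758 = 0.24508.
RR = 0.29886/0.24508 = 1.21945
AR% = (RR − 1)/RR × 100 = (1.21945 − 1)/1.21945 × 100 = 17.9957%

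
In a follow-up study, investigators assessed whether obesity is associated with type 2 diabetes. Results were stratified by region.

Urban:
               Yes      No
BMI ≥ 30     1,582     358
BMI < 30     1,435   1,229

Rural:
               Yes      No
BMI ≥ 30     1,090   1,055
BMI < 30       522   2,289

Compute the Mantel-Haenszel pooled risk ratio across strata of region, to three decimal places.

RR_MH = Σ(aᵢ·n₀ᵢ/nᵢ) / Σ(cᵢ·n₁ᵢ/nᵢ), with n₁ᵢ = aᵢ+bᵢ (exposed), n₀ᵢ = cᵢ+dᵢ (unexposed), nᵢ = n₁ᵢ+n₀ᵢ.
Stratum 1 (Urban): n₁ = 1940, n₀ = 2664, n = 4604; a·n₀/n = 1582·2664/4604 = 915.3884; c·n₁/n = 1435·1940/4604 = 604.6699
Stratum 2 (Rural): n₁ = 2145, n₀ = 2811, n = 4956; a·n₀/n = 1090·2811/4956 = 618.2385; c·n₁/n = 522·2145/4956 = 225.9262
RR_MH = (915.3884 + 618.2385) / (604.6699 + 225.9262) = 1533.6269 / 830.5960 = 1.84642

1.846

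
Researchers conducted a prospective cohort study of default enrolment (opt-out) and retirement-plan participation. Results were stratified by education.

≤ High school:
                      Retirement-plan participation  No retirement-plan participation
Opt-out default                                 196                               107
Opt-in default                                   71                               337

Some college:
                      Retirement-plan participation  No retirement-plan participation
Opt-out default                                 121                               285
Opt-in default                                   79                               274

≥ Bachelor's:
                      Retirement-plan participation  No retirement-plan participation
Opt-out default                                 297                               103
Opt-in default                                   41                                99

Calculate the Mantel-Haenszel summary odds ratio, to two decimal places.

OR_MH = Σ(aᵢdᵢ/nᵢ) / Σ(bᵢcᵢ/nᵢ), where nᵢ is the stratum total.
Stratum 1 (≤ High school): n = 711; a·d/n = 196·337/711 = 92.9001; b·c/n = 107·71/711 = 10.6850
Stratum 2 (Some college): n = 759; a·d/n = 121·274/759 = 43.6812; b·c/n = 285·79/759 = 29.6640
Stratum 3 (≥ Bachelor's): n = 540; a·d/n = 297·99/540 = 54.4500; b·c/n = 103·41/540 = 7.8204
OR_MH = (92.9001 + 43.6812 + 54.4500) / (10.6850 + 29.6640 + 7.8204) = 191.0313 / 48.1694 = 3.96583

3.97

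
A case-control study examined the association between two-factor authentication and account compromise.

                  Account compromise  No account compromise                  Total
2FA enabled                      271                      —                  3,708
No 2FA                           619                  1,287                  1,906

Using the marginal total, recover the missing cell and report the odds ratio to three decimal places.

The missing cell is in the exposed row: 3708 − 271 = 3437.
So a = 271, b = 3437, c = 619, d = 1287.
OR = (a·d)/(b·c) = (271 × 1287) / (3437 × 619) = 348777 / 2127503 = 0.16394

0.164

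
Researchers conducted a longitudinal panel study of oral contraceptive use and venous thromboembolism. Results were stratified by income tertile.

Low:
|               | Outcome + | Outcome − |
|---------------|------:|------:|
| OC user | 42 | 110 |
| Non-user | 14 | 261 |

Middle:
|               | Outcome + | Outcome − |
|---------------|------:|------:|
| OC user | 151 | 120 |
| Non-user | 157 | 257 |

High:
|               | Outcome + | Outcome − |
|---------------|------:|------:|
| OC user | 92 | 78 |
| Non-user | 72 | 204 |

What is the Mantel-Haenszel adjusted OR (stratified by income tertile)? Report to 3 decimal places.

OR_MH = Σ(aᵢdᵢ/nᵢ) / Σ(bᵢcᵢ/nᵢ), where nᵢ is the stratum total.
Stratum 1 (Low): n = 427; a·d/n = 42·261/427 = 25.6721; b·c/n = 110·14/427 = 3.6066
Stratum 2 (Middle): n = 685; a·d/n = 151·257/685 = 56.6526; b·c/n = 120·157/685 = 27.5036
Stratum 3 (High): n = 446; a·d/n = 92·204/446 = 42.0807; b·c/n = 78·72/446 = 12.5919
OR_MH = (25.6721 + 56.6526 + 42.0807) / (3.6066 + 27.5036 + 12.5919) = 124.4054 / 43.7021 = 2.84667

2.847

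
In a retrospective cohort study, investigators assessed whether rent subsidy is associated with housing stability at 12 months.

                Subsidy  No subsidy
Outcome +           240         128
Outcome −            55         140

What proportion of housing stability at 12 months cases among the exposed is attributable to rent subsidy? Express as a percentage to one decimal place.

41.3

Reading the table with exposure as columns: a = 240 (Subsidy, case), b = 55 (Subsidy, non-case), c = 128 (No subsidy, case), d = 140.
Risk in exposed = 240/295 = 0.81356; risk in unexposed = 128/268 = 0.47761.
RR = 0.81356/0.47761 = 1.70339
AR% = (RR − 1)/RR × 100 = (1.70339 − 1)/1.70339 × 100 = 41.2935%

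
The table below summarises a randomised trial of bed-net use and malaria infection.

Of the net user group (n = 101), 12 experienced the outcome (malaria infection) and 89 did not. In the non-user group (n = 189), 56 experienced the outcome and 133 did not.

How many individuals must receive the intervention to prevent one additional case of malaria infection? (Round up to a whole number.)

Risk in treated group = 12/101 = 0.11881; risk in control = 56/189 = 0.29630.
Absolute risk reduction = 0.29630 − 0.11881 = 0.17748
NNT = 1 / ARR = 1 / 0.17748 = 5.634 → round up → 6

6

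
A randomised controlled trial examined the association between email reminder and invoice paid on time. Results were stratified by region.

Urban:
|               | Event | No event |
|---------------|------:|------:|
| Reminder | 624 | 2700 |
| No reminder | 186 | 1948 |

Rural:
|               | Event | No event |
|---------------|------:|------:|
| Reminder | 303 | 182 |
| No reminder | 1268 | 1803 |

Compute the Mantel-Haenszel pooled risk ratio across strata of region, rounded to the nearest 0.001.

1.767

RR_MH = Σ(aᵢ·n₀ᵢ/nᵢ) / Σ(cᵢ·n₁ᵢ/nᵢ), with n₁ᵢ = aᵢ+bᵢ (exposed), n₀ᵢ = cᵢ+dᵢ (unexposed), nᵢ = n₁ᵢ+n₀ᵢ.
Stratum 1 (Urban): n₁ = 3324, n₀ = 2134, n = 5458; a·n₀/n = 624·2134/5458 = 243.9751; c·n₁/n = 186·3324/5458 = 113.2767
Stratum 2 (Rural): n₁ = 485, n₀ = 3071, n = 3556; a·n₀/n = 303·3071/3556 = 261.6741; c·n₁/n = 1268·485/3556 = 172.9415
RR_MH = (243.9751 + 261.6741) / (113.2767 + 172.9415) = 505.6492 / 286.2182 = 1.76666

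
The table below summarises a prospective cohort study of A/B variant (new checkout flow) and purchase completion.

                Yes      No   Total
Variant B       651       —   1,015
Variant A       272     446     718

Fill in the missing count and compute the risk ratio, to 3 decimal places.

1.693

The missing cell is in the exposed row: 1015 − 651 = 364.
So a = 651, b = 364, c = 272, d = 446.
RR = [a/(a+b)] / [c/(c+d)] = (651/1015) / (272/718) = 0.64138/0.37883 = 1.69305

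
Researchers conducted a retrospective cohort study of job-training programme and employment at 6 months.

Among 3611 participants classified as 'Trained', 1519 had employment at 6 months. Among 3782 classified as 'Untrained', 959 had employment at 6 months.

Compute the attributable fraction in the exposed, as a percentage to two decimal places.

39.72

From the description: a = 1519, b = 2092, c = 959, d = 2823.
Risk in exposed = 1519/3611 = 0.42066; risk in unexposed = 959/3782 = 0.25357.
RR = 0.42066/0.25357 = 1.65895
AR% = (RR − 1)/RR × 100 = (1.65895 − 1)/1.65895 × 100 = 39.7209%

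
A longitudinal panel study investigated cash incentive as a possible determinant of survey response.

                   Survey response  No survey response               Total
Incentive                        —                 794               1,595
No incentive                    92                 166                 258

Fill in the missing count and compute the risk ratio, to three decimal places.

The missing cell is in the exposed row: 1595 − 794 = 801.
So a = 801, b = 794, c = 92, d = 166.
RR = [a/(a+b)] / [c/(c+d)] = (801/1595) / (92/258) = 0.50219/0.35659 = 1.40833

1.408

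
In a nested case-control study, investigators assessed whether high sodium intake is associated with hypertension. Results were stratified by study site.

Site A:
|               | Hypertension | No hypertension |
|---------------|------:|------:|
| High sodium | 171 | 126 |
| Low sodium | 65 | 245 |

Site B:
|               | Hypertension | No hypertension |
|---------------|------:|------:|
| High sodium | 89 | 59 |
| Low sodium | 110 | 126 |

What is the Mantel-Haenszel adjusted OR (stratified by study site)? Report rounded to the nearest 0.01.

3.23

OR_MH = Σ(aᵢdᵢ/nᵢ) / Σ(bᵢcᵢ/nᵢ), where nᵢ is the stratum total.
Stratum 1 (Site A): n = 607; a·d/n = 171·245/607 = 69.0198; b·c/n = 126·65/607 = 13.4926
Stratum 2 (Site B): n = 384; a·d/n = 89·126/384 = 29.2031; b·c/n = 59·110/384 = 16.9010
OR_MH = (69.0198 + 29.2031) / (13.4926 + 16.9010) = 98.2229 / 30.3936 = 3.23169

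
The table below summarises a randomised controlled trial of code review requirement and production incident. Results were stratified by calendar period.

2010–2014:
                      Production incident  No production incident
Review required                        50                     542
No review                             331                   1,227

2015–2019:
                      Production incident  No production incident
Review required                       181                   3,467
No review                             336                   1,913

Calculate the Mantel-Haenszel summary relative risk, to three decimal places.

0.352

RR_MH = Σ(aᵢ·n₀ᵢ/nᵢ) / Σ(cᵢ·n₁ᵢ/nᵢ), with n₁ᵢ = aᵢ+bᵢ (exposed), n₀ᵢ = cᵢ+dᵢ (unexposed), nᵢ = n₁ᵢ+n₀ᵢ.
Stratum 1 (2010–2014): n₁ = 592, n₀ = 1558, n = 2150; a·n₀/n = 50·1558/2150 = 36.2326; c·n₁/n = 331·592/2150 = 91.1405
Stratum 2 (2015–2019): n₁ = 3648, n₀ = 2249, n = 5897; a·n₀/n = 181·2249/5897 = 69.0298; c·n₁/n = 336·3648/5897 = 207.8562
RR_MH = (36.2326 + 69.0298) / (91.1405 + 207.8562) = 105.2624 / 298.9967 = 0.35205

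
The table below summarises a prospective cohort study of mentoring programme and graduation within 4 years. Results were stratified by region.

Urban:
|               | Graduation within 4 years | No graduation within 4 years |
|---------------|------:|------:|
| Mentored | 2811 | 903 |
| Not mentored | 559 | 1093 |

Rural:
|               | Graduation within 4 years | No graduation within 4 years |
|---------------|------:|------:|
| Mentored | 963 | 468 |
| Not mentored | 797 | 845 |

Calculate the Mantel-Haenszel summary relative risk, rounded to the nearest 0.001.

1.820

RR_MH = Σ(aᵢ·n₀ᵢ/nᵢ) / Σ(cᵢ·n₁ᵢ/nᵢ), with n₁ᵢ = aᵢ+bᵢ (exposed), n₀ᵢ = cᵢ+dᵢ (unexposed), nᵢ = n₁ᵢ+n₀ᵢ.
Stratum 1 (Urban): n₁ = 3714, n₀ = 1652, n = 5366; a·n₀/n = 2811·1652/5366 = 865.4066; c·n₁/n = 559·3714/5366 = 386.9038
Stratum 2 (Rural): n₁ = 1431, n₀ = 1642, n = 3073; a·n₀/n = 963·1642/3073 = 514.5610; c·n₁/n = 797·1431/3073 = 371.1380
RR_MH = (865.4066 + 514.5610) / (386.9038 + 371.1380) = 1379.9676 / 758.0418 = 1.82044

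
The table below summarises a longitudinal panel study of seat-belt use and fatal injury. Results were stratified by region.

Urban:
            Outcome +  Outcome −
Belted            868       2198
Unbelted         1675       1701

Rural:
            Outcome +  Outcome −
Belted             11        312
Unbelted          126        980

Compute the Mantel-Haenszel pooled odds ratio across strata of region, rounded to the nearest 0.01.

0.40

OR_MH = Σ(aᵢdᵢ/nᵢ) / Σ(bᵢcᵢ/nᵢ), where nᵢ is the stratum total.
Stratum 1 (Urban): n = 6442; a·d/n = 868·1701/6442 = 229.1940; b·c/n = 2198·1675/6442 = 571.5073
Stratum 2 (Rural): n = 1429; a·d/n = 11·980/1429 = 7.5437; b·c/n = 312·126/1429 = 27.5101
OR_MH = (229.1940 + 7.5437) / (571.5073 + 27.5101) = 236.7378 / 599.0174 = 0.39521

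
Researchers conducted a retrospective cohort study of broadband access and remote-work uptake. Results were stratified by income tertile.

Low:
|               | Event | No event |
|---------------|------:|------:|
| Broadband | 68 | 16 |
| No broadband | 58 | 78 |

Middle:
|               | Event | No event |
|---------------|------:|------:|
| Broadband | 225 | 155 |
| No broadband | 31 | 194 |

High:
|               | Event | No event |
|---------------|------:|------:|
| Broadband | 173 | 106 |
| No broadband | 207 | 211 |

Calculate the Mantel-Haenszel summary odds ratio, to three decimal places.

3.406

OR_MH = Σ(aᵢdᵢ/nᵢ) / Σ(bᵢcᵢ/nᵢ), where nᵢ is the stratum total.
Stratum 1 (Low): n = 220; a·d/n = 68·78/220 = 24.1091; b·c/n = 16·58/220 = 4.2182
Stratum 2 (Middle): n = 605; a·d/n = 225·194/605 = 72.1488; b·c/n = 155·31/605 = 7.9421
Stratum 3 (High): n = 697; a·d/n = 173·211/697 = 52.3716; b·c/n = 106·207/697 = 31.4806
OR_MH = (24.1091 + 72.1488 + 52.3716) / (4.2182 + 7.9421 + 31.4806) = 148.6294 / 43.6410 = 3.40573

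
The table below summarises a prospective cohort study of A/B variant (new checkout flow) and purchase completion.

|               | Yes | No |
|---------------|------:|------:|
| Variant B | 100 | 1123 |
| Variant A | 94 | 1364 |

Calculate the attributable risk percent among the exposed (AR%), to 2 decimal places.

Cells: a = 100, b = 1123, c = 94, d = 1364.
Risk in exposed = 100/1223 = 0.08177; risk in unexposed = 94/1458 = 0.06447.
RR = 0.08177/0.06447 = 1.26825
AR% = (RR − 1)/RR × 100 = (1.26825 − 1)/1.26825 × 100 = 21.1509%

21.15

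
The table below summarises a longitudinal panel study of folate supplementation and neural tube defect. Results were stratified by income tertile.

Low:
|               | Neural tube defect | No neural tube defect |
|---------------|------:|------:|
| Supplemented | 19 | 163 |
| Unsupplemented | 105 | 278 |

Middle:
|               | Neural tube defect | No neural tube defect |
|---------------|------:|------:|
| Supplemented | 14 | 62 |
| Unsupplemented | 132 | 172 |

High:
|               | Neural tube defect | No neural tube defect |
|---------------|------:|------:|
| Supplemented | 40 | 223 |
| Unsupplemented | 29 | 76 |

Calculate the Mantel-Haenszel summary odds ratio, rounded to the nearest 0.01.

0.35

OR_MH = Σ(aᵢdᵢ/nᵢ) / Σ(bᵢcᵢ/nᵢ), where nᵢ is the stratum total.
Stratum 1 (Low): n = 565; a·d/n = 19·278/565 = 9.3487; b·c/n = 163·105/565 = 30.2920
Stratum 2 (Middle): n = 380; a·d/n = 14·172/380 = 6.3368; b·c/n = 62·132/380 = 21.5368
Stratum 3 (High): n = 368; a·d/n = 40·76/368 = 8.2609; b·c/n = 223·29/368 = 17.5734
OR_MH = (9.3487 + 6.3368 + 8.2609) / (30.2920 + 21.5368 + 17.5734) = 23.9464 / 69.4022 = 0.34504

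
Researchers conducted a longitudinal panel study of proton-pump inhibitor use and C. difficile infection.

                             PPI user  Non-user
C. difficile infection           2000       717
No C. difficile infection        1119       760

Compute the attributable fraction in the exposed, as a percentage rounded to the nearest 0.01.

Reading the table with exposure as columns: a = 2000 (PPI user, case), b = 1119 (PPI user, non-case), c = 717 (Non-user, case), d = 760.
Risk in exposed = 2000/3119 = 0.64123; risk in unexposed = 717/1477 = 0.48544.
RR = 0.64123/0.48544 = 1.32092
AR% = (RR − 1)/RR × 100 = (1.32092 − 1)/1.32092 × 100 = 24.2951%

24.30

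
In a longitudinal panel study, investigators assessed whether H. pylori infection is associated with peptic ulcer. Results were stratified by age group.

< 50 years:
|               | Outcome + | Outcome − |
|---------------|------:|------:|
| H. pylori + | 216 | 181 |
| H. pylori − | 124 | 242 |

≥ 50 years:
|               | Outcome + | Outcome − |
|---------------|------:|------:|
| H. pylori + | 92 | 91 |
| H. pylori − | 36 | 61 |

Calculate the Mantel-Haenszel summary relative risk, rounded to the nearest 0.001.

RR_MH = Σ(aᵢ·n₀ᵢ/nᵢ) / Σ(cᵢ·n₁ᵢ/nᵢ), with n₁ᵢ = aᵢ+bᵢ (exposed), n₀ᵢ = cᵢ+dᵢ (unexposed), nᵢ = n₁ᵢ+n₀ᵢ.
Stratum 1 (< 50 years): n₁ = 397, n₀ = 366, n = 763; a·n₀/n = 216·366/763 = 103.6121; c·n₁/n = 124·397/763 = 64.5190
Stratum 2 (≥ 50 years): n₁ = 183, n₀ = 97, n = 280; a·n₀/n = 92·97/280 = 31.8714; c·n₁/n = 36·183/280 = 23.5286
RR_MH = (103.6121 + 31.8714) / (64.5190 + 23.5286) = 135.4835 / 88.0476 = 1.53875

1.539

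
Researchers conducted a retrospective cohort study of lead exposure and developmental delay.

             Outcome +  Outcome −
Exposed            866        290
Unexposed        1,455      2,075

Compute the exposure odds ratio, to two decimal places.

4.26

Cells: a = 866, b = 290, c = 1455, d = 2075.
OR = (a·d)/(b·c) = (866 × 2075) / (290 × 1455) = 1796950 / 421950 = 4.25868
The odds of developmental delay are about 4.26 times as high in the exposed group.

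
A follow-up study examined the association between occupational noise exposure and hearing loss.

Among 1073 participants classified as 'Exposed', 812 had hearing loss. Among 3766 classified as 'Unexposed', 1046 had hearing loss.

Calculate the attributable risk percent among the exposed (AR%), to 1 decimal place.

63.3

From the description: a = 812, b = 261, c = 1046, d = 2720.
Risk in exposed = 812/1073 = 0.75676; risk in unexposed = 1046/3766 = 0.27775.
RR = 0.75676/0.27775 = 2.72461
AR% = (RR − 1)/RR × 100 = (2.72461 − 1)/2.72461 × 100 = 63.2975%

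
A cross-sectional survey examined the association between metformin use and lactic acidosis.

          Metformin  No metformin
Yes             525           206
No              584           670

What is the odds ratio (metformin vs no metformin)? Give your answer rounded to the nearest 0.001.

2.924

Reading the table with exposure as columns: a = 525 (Metformin, case), b = 584 (Metformin, non-case), c = 206 (No metformin, case), d = 670.
OR = (a·d)/(b·c) = (525 × 670) / (584 × 206) = 351750 / 120304 = 2.92384
The odds of lactic acidosis are about 2.92 times as high in the metformin group.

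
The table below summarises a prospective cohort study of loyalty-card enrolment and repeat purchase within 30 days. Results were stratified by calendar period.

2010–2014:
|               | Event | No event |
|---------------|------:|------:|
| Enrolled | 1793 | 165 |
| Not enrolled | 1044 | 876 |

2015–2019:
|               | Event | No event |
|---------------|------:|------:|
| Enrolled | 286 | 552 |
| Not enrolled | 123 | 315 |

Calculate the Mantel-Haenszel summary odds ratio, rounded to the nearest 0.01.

OR_MH = Σ(aᵢdᵢ/nᵢ) / Σ(bᵢcᵢ/nᵢ), where nᵢ is the stratum total.
Stratum 1 (2010–2014): n = 3878; a·d/n = 1793·876/3878 = 405.0201; b·c/n = 165·1044/3878 = 44.4198
Stratum 2 (2015–2019): n = 1276; a·d/n = 286·315/1276 = 70.6034; b·c/n = 552·123/1276 = 53.2100
OR_MH = (405.0201 + 70.6034) / (44.4198 + 53.2100) = 475.6236 / 97.6298 = 4.87170

4.87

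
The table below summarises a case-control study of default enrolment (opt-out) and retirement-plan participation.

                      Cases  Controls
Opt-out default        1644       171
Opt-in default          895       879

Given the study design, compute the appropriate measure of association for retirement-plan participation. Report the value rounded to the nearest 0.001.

Cells: a = 1644, b = 171, c = 895, d = 879.
This is a case-control study: participants were sampled on outcome status, so risks in the source population cannot be estimated directly — relative risk is not valid here. The odds ratio is the appropriate measure.
OR = (a·d)/(b·c) = (1644 × 879) / (171 × 895) = 1445076 / 153045 = 9.44216

9.442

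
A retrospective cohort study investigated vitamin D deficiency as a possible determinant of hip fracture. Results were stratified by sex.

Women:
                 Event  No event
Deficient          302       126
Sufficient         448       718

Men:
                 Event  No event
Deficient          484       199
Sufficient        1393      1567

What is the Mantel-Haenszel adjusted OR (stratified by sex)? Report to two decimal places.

OR_MH = Σ(aᵢdᵢ/nᵢ) / Σ(bᵢcᵢ/nᵢ), where nᵢ is the stratum total.
Stratum 1 (Women): n = 1594; a·d/n = 302·718/1594 = 136.0326; b·c/n = 126·448/1594 = 35.4128
Stratum 2 (Men): n = 3643; a·d/n = 484·1567/3643 = 208.1878; b·c/n = 199·1393/3643 = 76.0931
OR_MH = (136.0326 + 208.1878) / (35.4128 + 76.0931) = 344.2204 / 111.5059 = 3.08702

3.09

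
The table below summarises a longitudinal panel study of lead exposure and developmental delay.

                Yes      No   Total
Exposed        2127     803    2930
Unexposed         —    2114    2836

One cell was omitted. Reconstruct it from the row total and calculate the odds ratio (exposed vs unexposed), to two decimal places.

The missing cell is in the unexposed row: 2836 − 2114 = 722.
So a = 2127, b = 803, c = 722, d = 2114.
OR = (a·d)/(b·c) = (2127 × 2114) / (803 × 722) = 4496478 / 579766 = 7.75568

7.76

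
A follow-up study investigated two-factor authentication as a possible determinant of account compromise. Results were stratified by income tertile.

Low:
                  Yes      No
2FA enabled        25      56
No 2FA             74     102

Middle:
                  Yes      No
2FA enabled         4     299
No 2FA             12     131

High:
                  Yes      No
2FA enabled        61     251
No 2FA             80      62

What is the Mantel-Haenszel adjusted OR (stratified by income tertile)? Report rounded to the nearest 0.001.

0.284

OR_MH = Σ(aᵢdᵢ/nᵢ) / Σ(bᵢcᵢ/nᵢ), where nᵢ is the stratum total.
Stratum 1 (Low): n = 257; a·d/n = 25·102/257 = 9.9222; b·c/n = 56·74/257 = 16.1245
Stratum 2 (Middle): n = 446; a·d/n = 4·131/446 = 1.1749; b·c/n = 299·12/446 = 8.0448
Stratum 3 (High): n = 454; a·d/n = 61·62/454 = 8.3304; b·c/n = 251·80/454 = 44.2291
OR_MH = (9.9222 + 1.1749 + 8.3304) / (16.1245 + 8.0448 + 44.2291) = 19.4275 / 68.3984 = 0.28403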